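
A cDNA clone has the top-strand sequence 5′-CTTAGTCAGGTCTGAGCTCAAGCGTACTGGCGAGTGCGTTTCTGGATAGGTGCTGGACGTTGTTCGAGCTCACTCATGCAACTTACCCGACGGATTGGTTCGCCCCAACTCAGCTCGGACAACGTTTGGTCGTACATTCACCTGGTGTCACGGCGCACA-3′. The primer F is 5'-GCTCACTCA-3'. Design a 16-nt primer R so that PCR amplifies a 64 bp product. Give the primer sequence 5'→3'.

The forward primer binds at positions 68–76, so a 64 bp product ends at position 68 + 64 − 1 = 131.
The reverse primer anneals to the top strand over positions 116–131, i.e. to CGGACAACGTTTGGTC.
Its sequence written 5'→3' is the reverse complement: GACCAAACGTTGTCCG.

5'-GACCAAACGTTGTCCG-3'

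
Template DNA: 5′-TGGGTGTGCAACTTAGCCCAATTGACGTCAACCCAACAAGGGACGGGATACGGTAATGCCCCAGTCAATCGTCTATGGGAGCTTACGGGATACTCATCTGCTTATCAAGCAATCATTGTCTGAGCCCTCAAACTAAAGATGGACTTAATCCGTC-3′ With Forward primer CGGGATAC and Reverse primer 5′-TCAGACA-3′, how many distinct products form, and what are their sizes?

Two products: 80 bp, 38 bp

The forward primer CGGGATAC matches the top strand at positions 44–51, 86–93.
The reverse primer's reverse complement is TGTCTGA, matching at positions 117–123.
Each forward site pairs with the reverse site to give a product ending at position 123: sizes 80, 38 bp.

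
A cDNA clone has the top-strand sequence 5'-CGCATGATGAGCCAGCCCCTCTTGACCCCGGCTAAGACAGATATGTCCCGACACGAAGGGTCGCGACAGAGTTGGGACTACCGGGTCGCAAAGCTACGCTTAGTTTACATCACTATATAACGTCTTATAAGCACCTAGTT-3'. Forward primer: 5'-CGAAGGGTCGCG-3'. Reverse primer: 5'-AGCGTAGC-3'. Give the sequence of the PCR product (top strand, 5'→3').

Scanning the template, CGAAGGGTCGCG occurs at positions 54–65; this primer anneals to the bottom strand there with its 3' end pointing downstream.
The reverse primer's reverse complement is GCTACGCT, which matches the template at positions 93–100.
The product is the template from position 54 through 100 (47 bp).

5'-CGAAGGGTCGCGACAGAGTTGGGACTACCGGGTCGCAAAGCTACGCT-3'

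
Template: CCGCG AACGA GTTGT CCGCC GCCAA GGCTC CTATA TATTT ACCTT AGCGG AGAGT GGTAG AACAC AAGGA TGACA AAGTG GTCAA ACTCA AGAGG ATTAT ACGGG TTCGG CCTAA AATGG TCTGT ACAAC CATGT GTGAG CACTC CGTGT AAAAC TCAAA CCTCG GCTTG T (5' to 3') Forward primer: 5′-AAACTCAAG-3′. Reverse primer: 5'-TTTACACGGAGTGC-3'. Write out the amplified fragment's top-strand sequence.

Scanning the template, AAACTCAAG occurs at positions 84–92; this primer anneals to the bottom strand there with its 3' end pointing downstream.
Taking the reverse complement of TTTACACGGAGTGC gives GCACTCCGTGTAAA, found at positions 140–153 on the template; the primer anneals here to the top strand with its 3' end pointing upstream.
The product is the template from position 84 through 153 (70 bp).

5'-AAACTCAAGAGGATTATACGGGTTCGGCCTAAAATGGTCTGTACAACCATGTGTGAGCACTCCGTGTAAA-3'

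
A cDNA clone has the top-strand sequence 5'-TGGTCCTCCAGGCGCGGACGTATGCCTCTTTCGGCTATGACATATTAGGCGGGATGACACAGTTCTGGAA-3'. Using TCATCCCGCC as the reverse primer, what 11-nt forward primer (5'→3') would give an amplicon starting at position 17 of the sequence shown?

The reverse primer's reverse complement GGCGGGATGA matches the template at positions 48–57; the product starts at position 17.
The forward primer is identical to the top strand over positions 17–27: GACGTATGCCT.

5'-GACGTATGCCT-3'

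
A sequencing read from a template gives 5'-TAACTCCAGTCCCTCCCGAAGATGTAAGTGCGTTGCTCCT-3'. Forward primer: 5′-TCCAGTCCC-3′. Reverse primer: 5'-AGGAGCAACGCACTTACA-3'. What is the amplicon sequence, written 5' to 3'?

The forward primer matches the template at positions 5–13.
Taking the reverse complement of AGGAGCAACGCACTTACA gives TGTAAGTGCGTTGCTCCT, found at positions 23–40 on the template; the primer anneals here to the top strand with its 3' end pointing upstream.
The product is the template from position 5 through 40 (36 bp).

5'-TCCAGTCCCTCCCGAAGATGTAAGTGCGTTGCTCCT-3'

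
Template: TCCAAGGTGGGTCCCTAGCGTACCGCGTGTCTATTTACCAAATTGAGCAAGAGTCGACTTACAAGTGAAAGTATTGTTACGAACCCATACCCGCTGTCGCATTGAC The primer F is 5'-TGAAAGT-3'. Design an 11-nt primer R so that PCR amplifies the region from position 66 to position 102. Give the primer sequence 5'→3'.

5'-ATGCGACAGCG-3'

The product's 3' end on the top strand is position 102.
The reverse primer anneals to the top strand over positions 92–102, i.e. to CGCTGTCGCAT.
Its sequence written 5'→3' is the reverse complement: ATGCGACAGCG.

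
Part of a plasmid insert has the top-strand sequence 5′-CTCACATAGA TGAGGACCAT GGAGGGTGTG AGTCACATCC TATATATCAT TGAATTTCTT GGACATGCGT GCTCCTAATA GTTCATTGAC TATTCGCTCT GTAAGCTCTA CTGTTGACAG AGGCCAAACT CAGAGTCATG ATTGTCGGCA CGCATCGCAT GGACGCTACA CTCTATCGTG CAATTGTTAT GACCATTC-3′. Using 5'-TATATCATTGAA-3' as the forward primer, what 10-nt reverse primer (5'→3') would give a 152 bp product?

The forward primer binds at positions 43–54, so a 152 bp product ends at position 43 + 152 − 1 = 194.
The reverse primer anneals to the top strand over positions 185–194, i.e. to TGTTATGACC.
Its sequence written 5'→3' is the reverse complement: GGTCATAACA.

5'-GGTCATAACA-3'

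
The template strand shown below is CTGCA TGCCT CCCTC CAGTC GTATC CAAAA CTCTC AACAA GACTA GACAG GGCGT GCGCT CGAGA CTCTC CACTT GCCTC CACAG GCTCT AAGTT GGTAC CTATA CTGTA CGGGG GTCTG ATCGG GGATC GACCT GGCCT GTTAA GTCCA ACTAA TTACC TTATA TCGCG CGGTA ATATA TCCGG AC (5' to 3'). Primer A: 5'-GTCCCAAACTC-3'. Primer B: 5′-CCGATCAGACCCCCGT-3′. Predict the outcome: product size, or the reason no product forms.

No product — primer A has no binding site in the template.

Primer A (GTCCCAAACTC) does not match the top strand, and its reverse complement GAGTTTGGGAC does not match either.
With no annealing site for primer A, no amplification occurs.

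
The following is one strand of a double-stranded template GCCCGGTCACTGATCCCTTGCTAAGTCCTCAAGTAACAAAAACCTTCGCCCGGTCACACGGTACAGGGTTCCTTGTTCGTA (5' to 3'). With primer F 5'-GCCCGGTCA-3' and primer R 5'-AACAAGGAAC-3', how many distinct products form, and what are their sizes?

Two products: 77 bp, 30 bp

The forward primer GCCCGGTCA matches the top strand at positions 1–9, 48–56.
The reverse primer's reverse complement is GTTCCTTGTT, matching at positions 68–77.
Each forward site pairs with the reverse site to give a product ending at position 77: sizes 77, 30 bp.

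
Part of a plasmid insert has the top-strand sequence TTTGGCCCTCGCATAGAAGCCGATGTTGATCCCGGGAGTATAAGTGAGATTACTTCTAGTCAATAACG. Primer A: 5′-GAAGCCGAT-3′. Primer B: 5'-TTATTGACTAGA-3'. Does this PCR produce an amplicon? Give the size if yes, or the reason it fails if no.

Primer A (GAAGCCGAT) matches the top strand at positions 16–24; it acts as a forward primer.
Primer B's reverse complement is TCTAGTCAATAA, matching the top strand at positions 55–66; it acts as a reverse primer.
The 3' ends face each other across positions 16–66, giving a 51 bp product.

Yes — a 51 bp product.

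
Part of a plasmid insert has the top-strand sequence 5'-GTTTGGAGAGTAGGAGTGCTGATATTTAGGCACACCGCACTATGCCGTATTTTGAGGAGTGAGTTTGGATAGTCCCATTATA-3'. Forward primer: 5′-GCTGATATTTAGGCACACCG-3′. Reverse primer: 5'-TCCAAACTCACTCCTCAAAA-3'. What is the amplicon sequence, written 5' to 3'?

Scanning the template, GCTGATATTTAGGCACACCG occurs at positions 18–37; this primer anneals to the bottom strand there with its 3' end pointing downstream.
The reverse primer's reverse complement is TTTTGAGGAGTGAGTTTGGA, which matches the template at positions 50–69.
The product is the template from position 18 through 69 (52 bp).

5'-GCTGATATTTAGGCACACCGCACTATGCCGTATTTTGAGGAGTGAGTTTGGA-3'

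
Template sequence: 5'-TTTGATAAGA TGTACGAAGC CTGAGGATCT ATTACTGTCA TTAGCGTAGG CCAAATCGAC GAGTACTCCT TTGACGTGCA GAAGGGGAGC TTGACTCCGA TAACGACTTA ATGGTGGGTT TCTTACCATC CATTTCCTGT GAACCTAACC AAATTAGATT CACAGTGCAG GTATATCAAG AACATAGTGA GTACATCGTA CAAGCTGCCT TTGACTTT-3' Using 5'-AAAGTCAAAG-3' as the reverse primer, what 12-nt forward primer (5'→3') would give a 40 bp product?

The reverse primer's reverse complement CTTTGACTTT matches the template at positions 209–218, so the product ends at position 218.
A 40 bp product then starts at position 218 − 40 + 1 = 179.
The forward primer is identical to the top strand there: AGAACATAGTGA.

5'-AGAACATAGTGA-3'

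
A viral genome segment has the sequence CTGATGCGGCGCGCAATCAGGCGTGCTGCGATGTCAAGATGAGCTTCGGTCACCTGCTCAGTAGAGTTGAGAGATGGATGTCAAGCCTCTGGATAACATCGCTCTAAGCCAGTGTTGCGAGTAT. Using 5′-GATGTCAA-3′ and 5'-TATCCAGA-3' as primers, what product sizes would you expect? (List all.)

The forward primer GATGTCAA matches the top strand at positions 30–37, 77–84.
The reverse primer's reverse complement is TCTGGATA, matching at positions 88–95.
Each forward site pairs with the reverse site to give a product ending at position 95: sizes 66, 19 bp.

66 bp, 19 bp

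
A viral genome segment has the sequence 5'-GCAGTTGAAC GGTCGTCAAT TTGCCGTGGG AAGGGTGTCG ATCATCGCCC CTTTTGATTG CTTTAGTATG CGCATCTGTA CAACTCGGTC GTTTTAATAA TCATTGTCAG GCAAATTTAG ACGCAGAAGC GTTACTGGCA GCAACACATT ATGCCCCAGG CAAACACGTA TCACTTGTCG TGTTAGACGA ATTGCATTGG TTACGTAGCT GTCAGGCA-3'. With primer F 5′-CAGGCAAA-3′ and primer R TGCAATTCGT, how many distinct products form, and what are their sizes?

The forward primer CAGGCAAA matches the top strand at positions 108–115, 157–164.
The reverse primer's reverse complement is ACGAATTGCA, matching at positions 187–196.
Each forward site pairs with the reverse site to give a product ending at position 196: sizes 89, 40 bp.

Two products: 89 bp, 40 bp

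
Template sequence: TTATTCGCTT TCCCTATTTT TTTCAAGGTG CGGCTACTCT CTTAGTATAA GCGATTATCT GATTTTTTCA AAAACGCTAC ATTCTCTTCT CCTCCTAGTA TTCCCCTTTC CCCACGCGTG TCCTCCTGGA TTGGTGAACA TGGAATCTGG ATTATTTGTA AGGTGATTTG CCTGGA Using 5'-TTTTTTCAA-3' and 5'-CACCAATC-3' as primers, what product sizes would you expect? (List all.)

119 bp, 74 bp

The forward primer TTTTTTCAA matches the top strand at positions 18–26, 63–71.
The reverse primer's reverse complement is GATTGGTG, matching at positions 129–136.
Each forward site pairs with the reverse site to give a product ending at position 136: sizes 119, 74 bp.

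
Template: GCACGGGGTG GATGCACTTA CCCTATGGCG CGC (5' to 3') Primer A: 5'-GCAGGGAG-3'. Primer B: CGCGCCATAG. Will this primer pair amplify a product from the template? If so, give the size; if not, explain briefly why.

Primer A (GCAGGGAG) does not match the top strand, and its reverse complement CTCCCTGC does not match either.
With no annealing site for primer A, no amplification occurs.

No product — primer A has no binding site in the template.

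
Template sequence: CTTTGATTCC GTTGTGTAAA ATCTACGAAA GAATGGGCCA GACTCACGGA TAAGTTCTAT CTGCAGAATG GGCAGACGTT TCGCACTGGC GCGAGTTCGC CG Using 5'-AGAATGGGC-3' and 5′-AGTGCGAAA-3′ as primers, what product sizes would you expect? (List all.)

58 bp, 23 bp

The forward primer AGAATGGGC matches the top strand at positions 30–38, 65–73.
The reverse primer's reverse complement is TTTCGCACT, matching at positions 79–87.
Each forward site pairs with the reverse site to give a product ending at position 87: sizes 58, 23 bp.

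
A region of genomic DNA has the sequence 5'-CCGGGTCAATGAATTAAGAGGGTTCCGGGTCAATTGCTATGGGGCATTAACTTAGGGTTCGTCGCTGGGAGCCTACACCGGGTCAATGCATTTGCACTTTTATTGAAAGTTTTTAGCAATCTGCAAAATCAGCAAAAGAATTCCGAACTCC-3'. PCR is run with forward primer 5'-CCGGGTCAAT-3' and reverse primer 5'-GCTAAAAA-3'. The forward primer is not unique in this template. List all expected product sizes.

117 bp, 93 bp, 40 bp

The forward primer CCGGGTCAAT matches the top strand at positions 1–10, 25–34, 78–87.
The reverse primer's reverse complement is TTTTTAGC, matching at positions 110–117.
Each forward site pairs with the reverse site to give a product ending at position 117: sizes 117, 93, 40 bp.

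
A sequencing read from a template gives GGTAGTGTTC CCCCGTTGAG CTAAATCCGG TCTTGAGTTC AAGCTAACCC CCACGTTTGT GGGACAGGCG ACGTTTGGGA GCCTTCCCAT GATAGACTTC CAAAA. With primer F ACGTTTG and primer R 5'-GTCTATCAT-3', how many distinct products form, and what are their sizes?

The forward primer ACGTTTG matches the top strand at positions 53–59, 71–77.
The reverse primer's reverse complement is ATGATAGAC, matching at positions 89–97.
Each forward site pairs with the reverse site to give a product ending at position 97: sizes 45, 27 bp.

Two products: 45 bp, 27 bp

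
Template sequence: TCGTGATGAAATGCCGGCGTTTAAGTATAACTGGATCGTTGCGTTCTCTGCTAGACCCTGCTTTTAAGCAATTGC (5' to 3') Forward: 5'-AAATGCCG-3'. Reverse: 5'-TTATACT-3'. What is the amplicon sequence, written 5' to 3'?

5'-AAATGCCGGCGTTTAAGTATAA-3'

Scanning the template, AAATGCCG occurs at positions 9–16; this primer anneals to the bottom strand there with its 3' end pointing downstream.
The reverse primer's reverse complement is AGTATAA, which matches the template at positions 24–30.
The product is the template from position 9 through 30 (22 bp).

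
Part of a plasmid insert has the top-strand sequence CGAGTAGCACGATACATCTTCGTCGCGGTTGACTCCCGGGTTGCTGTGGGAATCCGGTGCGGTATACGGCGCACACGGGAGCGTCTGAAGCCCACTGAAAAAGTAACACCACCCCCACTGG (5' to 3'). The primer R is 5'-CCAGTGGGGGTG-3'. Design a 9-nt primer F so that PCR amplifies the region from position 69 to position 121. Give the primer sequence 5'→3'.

The reverse primer's reverse complement CACCCCCACTGG matches the template at positions 110–121; the product starts at position 69.
The forward primer is identical to the top strand over positions 69–77: GCGCACACG.

5'-GCGCACACG-3'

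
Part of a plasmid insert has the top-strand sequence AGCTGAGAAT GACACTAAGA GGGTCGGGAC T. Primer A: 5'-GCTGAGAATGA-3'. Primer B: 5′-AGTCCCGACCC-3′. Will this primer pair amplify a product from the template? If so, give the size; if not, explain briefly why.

Primer A (GCTGAGAATGA) matches the top strand at positions 2–12; it acts as a forward primer.
Primer B's reverse complement is GGGTCGGGACT, matching the top strand at positions 21–31; it acts as a reverse primer.
The 3' ends face each other across positions 2–31, giving a 30 bp product.

Yes — a 30 bp product.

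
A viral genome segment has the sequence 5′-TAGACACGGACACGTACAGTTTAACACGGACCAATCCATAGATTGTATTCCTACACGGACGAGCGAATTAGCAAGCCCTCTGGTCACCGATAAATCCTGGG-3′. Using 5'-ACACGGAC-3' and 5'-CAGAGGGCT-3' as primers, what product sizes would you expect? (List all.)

79 bp, 59 bp, 30 bp

The forward primer ACACGGAC matches the top strand at positions 4–11, 24–31, 53–60.
The reverse primer's reverse complement is AGCCCTCTG, matching at positions 74–82.
Each forward site pairs with the reverse site to give a product ending at position 82: sizes 79, 59, 30 bp.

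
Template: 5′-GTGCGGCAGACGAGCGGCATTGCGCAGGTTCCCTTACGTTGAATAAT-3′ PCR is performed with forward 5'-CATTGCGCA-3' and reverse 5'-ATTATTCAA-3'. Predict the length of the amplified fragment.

30 bp

Forward primer CATTGCGCA is found on the top strand at positions 18–26.
The reverse primer's reverse complement is TTGAATAAT, which matches the template at positions 39–47.
The product runs from position 18 to position 47, so its length is 47 − 18 + 1 = 30 bp.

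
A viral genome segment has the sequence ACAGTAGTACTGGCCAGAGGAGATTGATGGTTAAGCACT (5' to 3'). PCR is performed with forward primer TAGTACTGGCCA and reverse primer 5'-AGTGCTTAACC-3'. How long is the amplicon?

35 bp

The forward primer matches the template at positions 5–16.
The reverse primer's reverse complement is GGTTAAGCACT, which matches the template at positions 29–39.
Product length = (reverse-primer end) − (forward-primer start) + 1 = 39 − 5 + 1 = 35 bp.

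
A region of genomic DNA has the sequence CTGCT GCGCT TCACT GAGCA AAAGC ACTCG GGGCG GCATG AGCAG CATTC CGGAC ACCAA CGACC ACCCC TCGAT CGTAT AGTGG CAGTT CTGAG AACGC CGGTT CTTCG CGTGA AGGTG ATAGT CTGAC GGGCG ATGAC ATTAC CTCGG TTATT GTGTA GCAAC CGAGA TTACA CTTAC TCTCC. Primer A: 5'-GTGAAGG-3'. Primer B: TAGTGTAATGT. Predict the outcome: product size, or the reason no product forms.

Primer B (TAGTGTAATGT) does not match the top strand, and its reverse complement ACATTACACTA does not match either.
With no annealing site for primer B, no amplification occurs.

No product — primer B has no binding site in the template.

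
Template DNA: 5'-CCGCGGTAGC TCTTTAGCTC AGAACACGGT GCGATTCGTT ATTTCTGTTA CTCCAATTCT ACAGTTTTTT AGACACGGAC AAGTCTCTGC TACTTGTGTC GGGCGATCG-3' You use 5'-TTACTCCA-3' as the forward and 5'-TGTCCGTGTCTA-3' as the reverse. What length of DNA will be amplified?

34 bp

The forward primer matches the template at positions 48–55.
The reverse primer's reverse complement is TAGACACGGACA, which matches the template at positions 70–81.
Amplicon spans positions 48–81: 34 bp.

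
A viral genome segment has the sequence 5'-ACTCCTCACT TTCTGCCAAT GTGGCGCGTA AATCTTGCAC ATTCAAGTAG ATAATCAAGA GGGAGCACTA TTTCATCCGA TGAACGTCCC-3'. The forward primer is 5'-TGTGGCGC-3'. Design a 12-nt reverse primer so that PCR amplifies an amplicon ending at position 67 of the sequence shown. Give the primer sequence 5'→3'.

5'-TGCTCCCTCTTG-3'

The forward primer binds at positions 20–27; the product's 3' end on the top strand is position 67.
The reverse primer anneals to the top strand over positions 56–67, i.e. to CAAGAGGGAGCA.
Its sequence written 5'→3' is the reverse complement: TGCTCCCTCTTG.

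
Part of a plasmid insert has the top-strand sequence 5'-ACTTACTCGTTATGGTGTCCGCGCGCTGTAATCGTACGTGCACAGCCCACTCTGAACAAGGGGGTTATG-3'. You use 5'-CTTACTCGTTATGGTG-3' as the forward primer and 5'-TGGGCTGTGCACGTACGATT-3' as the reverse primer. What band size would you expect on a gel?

The forward primer matches the template at positions 2–17.
Reverse complement of the reverse primer: AATCGTACGTGCACAGCCCA. This occurs on the top strand at positions 30–49.
Product length = (reverse-primer end) − (forward-primer start) + 1 = 49 − 2 + 1 = 48 bp.

48 bp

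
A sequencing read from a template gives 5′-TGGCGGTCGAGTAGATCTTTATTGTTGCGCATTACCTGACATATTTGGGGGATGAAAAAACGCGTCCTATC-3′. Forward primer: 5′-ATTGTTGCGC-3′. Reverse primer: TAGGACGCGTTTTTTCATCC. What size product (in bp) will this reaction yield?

49 bp

Scanning the template, ATTGTTGCGC occurs at positions 21–30; this primer anneals to the bottom strand there with its 3' end pointing downstream.
The reverse primer's reverse complement is GGATGAAAAAACGCGTCCTA, which matches the template at positions 50–69.
The product runs from position 21 to position 69, so its length is 69 − 21 + 1 = 49 bp.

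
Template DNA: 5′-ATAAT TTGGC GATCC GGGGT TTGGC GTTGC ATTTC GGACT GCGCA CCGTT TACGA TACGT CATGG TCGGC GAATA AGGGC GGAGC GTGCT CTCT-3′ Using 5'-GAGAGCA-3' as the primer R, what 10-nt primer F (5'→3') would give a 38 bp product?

The reverse primer's reverse complement TGCTCTC matches the template at positions 87–93, so the product ends at position 93.
A 38 bp product then starts at position 93 − 38 + 1 = 56.
The forward primer is identical to the top strand there: TACGTCATGG.

5'-TACGTCATGG-3'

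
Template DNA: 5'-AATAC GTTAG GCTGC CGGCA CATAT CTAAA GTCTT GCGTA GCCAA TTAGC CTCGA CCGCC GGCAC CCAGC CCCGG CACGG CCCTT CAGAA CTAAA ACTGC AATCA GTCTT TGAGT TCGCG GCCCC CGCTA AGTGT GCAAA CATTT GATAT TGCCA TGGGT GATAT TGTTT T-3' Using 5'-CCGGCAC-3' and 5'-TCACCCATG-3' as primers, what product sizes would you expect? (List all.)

148 bp, 104 bp, 91 bp

The forward primer CCGGCAC matches the top strand at positions 15–21, 59–65, 72–78.
The reverse primer's reverse complement is CATGGGTGA, matching at positions 154–162.
Each forward site pairs with the reverse site to give a product ending at position 162: sizes 148, 104, 91 bp.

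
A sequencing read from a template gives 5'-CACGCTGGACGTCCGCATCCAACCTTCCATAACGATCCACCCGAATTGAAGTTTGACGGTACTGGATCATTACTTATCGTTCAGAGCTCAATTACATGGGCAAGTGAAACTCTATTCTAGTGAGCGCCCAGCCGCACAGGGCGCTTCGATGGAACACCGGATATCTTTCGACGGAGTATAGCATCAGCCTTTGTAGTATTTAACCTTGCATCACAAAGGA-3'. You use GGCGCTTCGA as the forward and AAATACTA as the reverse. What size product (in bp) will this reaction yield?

The forward primer matches the template at positions 140–149.
Taking the reverse complement of AAATACTA gives TAGTATTT, found at positions 194–201 on the template; the primer anneals here to the top strand with its 3' end pointing upstream.
Amplicon spans positions 140–201: 62 bp.

62 bp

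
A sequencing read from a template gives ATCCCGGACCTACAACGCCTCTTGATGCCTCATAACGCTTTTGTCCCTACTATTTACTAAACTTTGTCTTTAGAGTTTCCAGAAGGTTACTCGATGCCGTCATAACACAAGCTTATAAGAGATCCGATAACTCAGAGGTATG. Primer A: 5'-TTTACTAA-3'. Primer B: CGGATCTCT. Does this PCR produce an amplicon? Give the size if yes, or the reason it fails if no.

Primer A (TTTACTAA) matches the top strand at positions 53–60; it acts as a forward primer.
Primer B's reverse complement is AGAGATCCG, matching the top strand at positions 118–126; it acts as a reverse primer.
The 3' ends face each other across positions 53–126, giving a 74 bp product.

Yes — a 74 bp product.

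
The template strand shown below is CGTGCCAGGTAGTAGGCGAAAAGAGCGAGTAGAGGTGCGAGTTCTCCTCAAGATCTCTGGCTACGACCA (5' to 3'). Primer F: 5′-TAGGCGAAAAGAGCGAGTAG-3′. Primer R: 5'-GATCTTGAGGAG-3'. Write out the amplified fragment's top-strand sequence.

5'-TAGGCGAAAAGAGCGAGTAGAGGTGCGAGTTCTCCTCAAGATC-3'

Scanning the template, TAGGCGAAAAGAGCGAGTAG occurs at positions 13–32; this primer anneals to the bottom strand there with its 3' end pointing downstream.
The reverse primer's reverse complement is CTCCTCAAGATC, which matches the template at positions 44–55.
The product is the template from position 13 through 55 (43 bp).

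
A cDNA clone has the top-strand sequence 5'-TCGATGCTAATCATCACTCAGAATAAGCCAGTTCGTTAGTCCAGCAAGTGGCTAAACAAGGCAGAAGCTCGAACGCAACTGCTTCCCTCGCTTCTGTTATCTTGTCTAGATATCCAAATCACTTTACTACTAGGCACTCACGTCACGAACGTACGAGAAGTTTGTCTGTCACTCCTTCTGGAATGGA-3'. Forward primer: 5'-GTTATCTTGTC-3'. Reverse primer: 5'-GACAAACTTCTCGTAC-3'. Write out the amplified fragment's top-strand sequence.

Forward primer GTTATCTTGTC is found on the top strand at positions 96–106.
Reverse complement of the reverse primer: GTACGAGAAGTTTGTC. This occurs on the top strand at positions 151–166.
The product is the template from position 96 through 166 (71 bp).

5'-GTTATCTTGTCTAGATATCCAAATCACTTTACTACTAGGCACTCACGTCACGAACGTACGAGAAGTTTGTC-3'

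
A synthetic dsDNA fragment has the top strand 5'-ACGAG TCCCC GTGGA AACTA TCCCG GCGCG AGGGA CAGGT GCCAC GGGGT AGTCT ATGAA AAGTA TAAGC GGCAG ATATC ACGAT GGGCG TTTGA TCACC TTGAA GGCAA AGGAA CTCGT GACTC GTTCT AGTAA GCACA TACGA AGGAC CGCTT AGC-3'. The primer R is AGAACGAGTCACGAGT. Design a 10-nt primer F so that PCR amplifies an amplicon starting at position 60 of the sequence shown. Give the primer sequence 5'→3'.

The reverse primer's reverse complement ACTCGTGACTCGTTCT matches the template at positions 115–130; the product starts at position 60.
The forward primer is identical to the top strand over positions 60–69: AAAGTATAAG.

5'-AAAGTATAAG-3'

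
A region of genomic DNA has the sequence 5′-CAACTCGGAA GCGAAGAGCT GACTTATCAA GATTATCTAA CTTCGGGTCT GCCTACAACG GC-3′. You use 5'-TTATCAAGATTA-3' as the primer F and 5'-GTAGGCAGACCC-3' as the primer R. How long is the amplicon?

33 bp

Forward primer TTATCAAGATTA is found on the top strand at positions 24–35.
Reverse complement of the reverse primer: GGGTCTGCCTAC. This occurs on the top strand at positions 45–56.
Amplicon spans positions 24–56: 33 bp.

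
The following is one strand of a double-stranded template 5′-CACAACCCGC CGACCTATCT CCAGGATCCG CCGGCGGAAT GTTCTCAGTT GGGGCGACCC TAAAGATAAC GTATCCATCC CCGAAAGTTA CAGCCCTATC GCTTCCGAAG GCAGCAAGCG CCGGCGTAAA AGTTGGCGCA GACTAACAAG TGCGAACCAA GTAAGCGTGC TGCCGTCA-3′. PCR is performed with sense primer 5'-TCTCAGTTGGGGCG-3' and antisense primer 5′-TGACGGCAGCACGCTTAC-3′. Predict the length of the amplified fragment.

Scanning the template, TCTCAGTTGGGGCG occurs at positions 43–56; this primer anneals to the bottom strand there with its 3' end pointing downstream.
The reverse primer's reverse complement is GTAAGCGTGCTGCCGTCA, which matches the template at positions 161–178.
Amplicon spans positions 43–178: 136 bp.

136 bp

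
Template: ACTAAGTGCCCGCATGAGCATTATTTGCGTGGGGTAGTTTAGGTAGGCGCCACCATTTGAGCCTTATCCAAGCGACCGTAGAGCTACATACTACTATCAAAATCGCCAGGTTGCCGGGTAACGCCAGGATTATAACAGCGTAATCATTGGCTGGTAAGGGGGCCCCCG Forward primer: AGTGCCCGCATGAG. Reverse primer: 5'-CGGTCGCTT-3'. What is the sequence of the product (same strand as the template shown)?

Scanning the template, AGTGCCCGCATGAG occurs at positions 5–18; this primer anneals to the bottom strand there with its 3' end pointing downstream.
Taking the reverse complement of CGGTCGCTT gives AAGCGACCG, found at positions 70–78 on the template; the primer anneals here to the top strand with its 3' end pointing upstream.
The product is the template from position 5 through 78 (74 bp).

5'-AGTGCCCGCATGAGCATTATTTGCGTGGGGTAGTTTAGGTAGGCGCCACCATTTGAGCCTTATCCAAGCGACCG-3'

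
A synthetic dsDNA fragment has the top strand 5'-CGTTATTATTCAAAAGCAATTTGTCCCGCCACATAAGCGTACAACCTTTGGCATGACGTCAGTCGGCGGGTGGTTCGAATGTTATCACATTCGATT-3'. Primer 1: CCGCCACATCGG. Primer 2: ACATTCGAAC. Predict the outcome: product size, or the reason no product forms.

Primer 1 (CCGCCACATCGG) does not match the top strand, and its reverse complement CCGATGTGGCGG does not match either.
With no annealing site for primer 1, no amplification occurs.

No product — primer 1 has no binding site in the template.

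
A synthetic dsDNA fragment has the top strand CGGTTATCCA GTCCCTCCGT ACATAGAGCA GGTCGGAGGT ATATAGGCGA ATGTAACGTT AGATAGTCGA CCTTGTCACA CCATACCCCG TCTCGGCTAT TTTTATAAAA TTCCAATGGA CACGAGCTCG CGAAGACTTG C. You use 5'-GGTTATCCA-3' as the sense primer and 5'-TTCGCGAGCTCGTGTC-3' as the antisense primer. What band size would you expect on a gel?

133 bp

Forward primer GGTTATCCA is found on the top strand at positions 2–10.
The reverse primer's reverse complement is GACACGAGCTCGCGAA, which matches the template at positions 119–134.
Product length = (reverse-primer end) − (forward-primer start) + 1 = 134 − 2 + 1 = 133 bp.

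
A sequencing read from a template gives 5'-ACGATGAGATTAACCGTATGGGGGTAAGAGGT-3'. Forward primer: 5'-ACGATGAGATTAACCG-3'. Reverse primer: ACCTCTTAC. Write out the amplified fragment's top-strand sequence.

5'-ACGATGAGATTAACCGTATGGGGGTAAGAGGT-3'

Scanning the template, ACGATGAGATTAACCG occurs at positions 1–16; this primer anneals to the bottom strand there with its 3' end pointing downstream.
Reverse complement of the reverse primer: GTAAGAGGT. This occurs on the top strand at positions 24–32.
The product is the template from position 1 through 32 (32 bp).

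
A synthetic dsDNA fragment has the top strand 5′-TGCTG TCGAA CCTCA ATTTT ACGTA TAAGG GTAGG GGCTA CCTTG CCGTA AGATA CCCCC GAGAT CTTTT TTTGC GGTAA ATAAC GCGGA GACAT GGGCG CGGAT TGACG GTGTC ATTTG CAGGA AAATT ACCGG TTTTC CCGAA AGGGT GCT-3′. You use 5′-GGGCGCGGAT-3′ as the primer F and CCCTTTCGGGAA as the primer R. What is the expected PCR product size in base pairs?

Scanning the template, GGGCGCGGAT occurs at positions 96–105; this primer anneals to the bottom strand there with its 3' end pointing downstream.
Taking the reverse complement of CCCTTTCGGGAA gives TTCCCGAAAGGG, found at positions 138–149 on the template; the primer anneals here to the top strand with its 3' end pointing upstream.
The product runs from position 96 to position 149, so its length is 149 − 96 + 1 = 54 bp.

54 bp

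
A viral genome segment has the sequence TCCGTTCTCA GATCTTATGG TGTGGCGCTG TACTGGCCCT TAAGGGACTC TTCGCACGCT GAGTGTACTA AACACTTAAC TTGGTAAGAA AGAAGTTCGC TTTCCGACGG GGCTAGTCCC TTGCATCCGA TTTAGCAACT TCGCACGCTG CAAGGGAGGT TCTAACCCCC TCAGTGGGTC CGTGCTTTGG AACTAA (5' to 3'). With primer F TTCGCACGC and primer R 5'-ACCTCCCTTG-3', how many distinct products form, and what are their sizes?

The forward primer TTCGCACGC matches the top strand at positions 51–59, 140–148.
The reverse primer's reverse complement is CAAGGGAGGT, matching at positions 151–160.
Each forward site pairs with the reverse site to give a product ending at position 160: sizes 110, 21 bp.

Two products: 110 bp, 21 bp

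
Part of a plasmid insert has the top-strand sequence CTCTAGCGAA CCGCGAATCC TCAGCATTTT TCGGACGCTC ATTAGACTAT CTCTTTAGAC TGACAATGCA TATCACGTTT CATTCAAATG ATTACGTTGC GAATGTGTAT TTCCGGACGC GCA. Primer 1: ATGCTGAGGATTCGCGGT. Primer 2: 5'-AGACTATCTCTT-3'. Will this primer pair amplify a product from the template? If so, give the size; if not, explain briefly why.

Primer 1 (ATGCTGAGGATTCGCGGT) has reverse complement ACCGCGAATCCTCAGCAT, which matches the top strand at positions 10–27; primer 1 anneals to the top strand there with its 3' end pointing upstream toward position 10.
Primer 2 (AGACTATCTCTT) matches the top strand directly at positions 44–55; it anneals to the bottom strand with its 3' end pointing downstream toward position 55.
The 3' ends diverge (primer 1 extends toward position 1, primer 2 toward position 123), so the primers never converge on a shared product.

No product — the primers' 3' ends point away from each other.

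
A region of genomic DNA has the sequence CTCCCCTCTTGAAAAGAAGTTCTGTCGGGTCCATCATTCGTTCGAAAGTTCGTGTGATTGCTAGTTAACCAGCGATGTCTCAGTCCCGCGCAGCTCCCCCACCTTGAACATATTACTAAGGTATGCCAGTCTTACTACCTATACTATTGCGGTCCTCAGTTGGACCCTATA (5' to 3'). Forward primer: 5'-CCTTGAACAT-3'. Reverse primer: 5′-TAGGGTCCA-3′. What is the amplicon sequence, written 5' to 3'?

Scanning the template, CCTTGAACAT occurs at positions 102–111; this primer anneals to the bottom strand there with its 3' end pointing downstream.
Reverse complement of the reverse primer: TGGACCCTA. This occurs on the top strand at positions 161–169.
The product is the template from position 102 through 169 (68 bp).

5'-CCTTGAACATATTACTAAGGTATGCCAGTCTTACTACCTATACTATTGCGGTCCTCAGTTGGACCCTA-3'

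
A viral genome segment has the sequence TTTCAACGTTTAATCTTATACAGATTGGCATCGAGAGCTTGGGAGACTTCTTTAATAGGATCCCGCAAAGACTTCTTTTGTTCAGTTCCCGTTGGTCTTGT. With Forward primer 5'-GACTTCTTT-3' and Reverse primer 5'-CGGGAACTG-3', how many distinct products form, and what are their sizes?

Two products: 47 bp, 22 bp

The forward primer GACTTCTTT matches the top strand at positions 45–53, 70–78.
The reverse primer's reverse complement is CAGTTCCCG, matching at positions 83–91.
Each forward site pairs with the reverse site to give a product ending at position 91: sizes 47, 22 bp.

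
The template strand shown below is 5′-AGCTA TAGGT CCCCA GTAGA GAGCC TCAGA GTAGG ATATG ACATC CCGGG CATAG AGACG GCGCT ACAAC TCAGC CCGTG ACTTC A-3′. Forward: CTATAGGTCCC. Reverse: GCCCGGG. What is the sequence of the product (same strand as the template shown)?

5'-CTATAGGTCCCCAGTAGAGAGCCTCAGAGTAGGATATGACATCCCGGGC-3'

The forward primer matches the template at positions 3–13.
Reverse complement of the reverse primer: CCCGGGC. This occurs on the top strand at positions 45–51.
The product is the template from position 3 through 51 (49 bp).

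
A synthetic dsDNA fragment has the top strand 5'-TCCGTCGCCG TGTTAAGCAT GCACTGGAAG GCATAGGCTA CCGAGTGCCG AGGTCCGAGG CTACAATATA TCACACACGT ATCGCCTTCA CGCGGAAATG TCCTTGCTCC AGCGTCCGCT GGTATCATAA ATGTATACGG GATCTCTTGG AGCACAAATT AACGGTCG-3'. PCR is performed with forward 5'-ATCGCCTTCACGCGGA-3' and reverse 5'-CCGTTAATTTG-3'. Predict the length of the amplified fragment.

The forward primer matches the template at positions 81–96.
Taking the reverse complement of CCGTTAATTTG gives CAAATTAACGG, found at positions 155–165 on the template; the primer anneals here to the top strand with its 3' end pointing upstream.
Amplicon spans positions 81–165: 85 bp.

85 bp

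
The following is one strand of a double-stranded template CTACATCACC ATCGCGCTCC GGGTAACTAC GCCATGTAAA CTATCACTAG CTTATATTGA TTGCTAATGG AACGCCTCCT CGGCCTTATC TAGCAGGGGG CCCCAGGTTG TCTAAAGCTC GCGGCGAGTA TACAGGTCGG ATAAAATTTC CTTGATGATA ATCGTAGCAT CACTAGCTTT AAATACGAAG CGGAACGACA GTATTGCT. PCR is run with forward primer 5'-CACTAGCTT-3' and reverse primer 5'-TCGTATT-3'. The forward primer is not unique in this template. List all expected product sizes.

The forward primer CACTAGCTT matches the top strand at positions 45–53, 171–179.
The reverse primer's reverse complement is AATACGA, matching at positions 182–188.
Each forward site pairs with the reverse site to give a product ending at position 188: sizes 144, 18 bp.

144 bp, 18 bp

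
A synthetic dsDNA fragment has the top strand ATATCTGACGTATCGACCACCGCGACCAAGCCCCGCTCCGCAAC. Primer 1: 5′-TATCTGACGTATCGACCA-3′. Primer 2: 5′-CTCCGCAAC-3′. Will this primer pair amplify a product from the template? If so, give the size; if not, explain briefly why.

No product — both primers anneal to the same strand and extend in the same direction.

Primer 1 (TATCTGACGTATCGACCA) matches the top strand at positions 2–19 (3' end points downstream).
Primer 2 (CTCCGCAAC) also matches the top strand directly, at positions 36–44 — its reverse complement GTTGCGGAG is not present.
Both primers anneal to the bottom strand with 3' ends pointing the same way, so neither can prime synthesis back toward the other.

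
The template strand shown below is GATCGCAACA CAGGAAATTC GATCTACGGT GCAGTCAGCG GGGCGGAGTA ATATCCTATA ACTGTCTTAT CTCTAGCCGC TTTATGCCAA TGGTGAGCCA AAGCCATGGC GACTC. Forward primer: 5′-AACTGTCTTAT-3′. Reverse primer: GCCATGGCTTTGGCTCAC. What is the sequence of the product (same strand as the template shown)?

5'-AACTGTCTTATCTCTAGCCGCTTTATGCCAATGGTGAGCCAAAGCCATGGC-3'

The forward primer matches the template at positions 60–70.
Reverse complement of the reverse primer: GTGAGCCAAAGCCATGGC. This occurs on the top strand at positions 93–110.
The product is the template from position 60 through 110 (51 bp).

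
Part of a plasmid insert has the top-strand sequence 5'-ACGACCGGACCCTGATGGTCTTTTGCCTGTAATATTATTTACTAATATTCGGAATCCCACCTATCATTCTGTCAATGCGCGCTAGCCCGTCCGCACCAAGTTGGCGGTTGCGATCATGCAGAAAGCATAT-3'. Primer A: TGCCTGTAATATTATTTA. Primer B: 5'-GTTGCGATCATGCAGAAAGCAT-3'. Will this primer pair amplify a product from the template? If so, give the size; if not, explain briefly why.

Primer A (TGCCTGTAATATTATTTA) matches the top strand at positions 24–41 (3' end points downstream).
Primer B (GTTGCGATCATGCAGAAAGCAT) also matches the top strand directly, at positions 107–128 — its reverse complement ATGCTTTCTGCATGATCGCAAC is not present.
Both primers anneal to the bottom strand with 3' ends pointing the same way, so neither can prime synthesis back toward the other.

No product — both primers anneal to the same strand and extend in the same direction.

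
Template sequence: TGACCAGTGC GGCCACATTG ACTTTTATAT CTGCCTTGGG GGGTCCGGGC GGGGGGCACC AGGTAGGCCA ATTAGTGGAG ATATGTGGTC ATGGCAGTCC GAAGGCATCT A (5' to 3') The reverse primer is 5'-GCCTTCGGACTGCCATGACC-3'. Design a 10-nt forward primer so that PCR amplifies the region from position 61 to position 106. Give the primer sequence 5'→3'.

5'-AGGTAGGCCA-3'

The reverse primer's reverse complement GGTCATGGCAGTCCGAAGGC matches the template at positions 87–106; the product starts at position 61.
The forward primer is identical to the top strand over positions 61–70: AGGTAGGCCA.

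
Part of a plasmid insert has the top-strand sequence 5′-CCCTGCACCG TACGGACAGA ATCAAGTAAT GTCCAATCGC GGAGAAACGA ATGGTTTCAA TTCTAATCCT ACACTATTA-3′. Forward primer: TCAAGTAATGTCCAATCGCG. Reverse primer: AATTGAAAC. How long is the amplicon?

Forward primer TCAAGTAATGTCCAATCGCG is found on the top strand at positions 22–41.
The reverse primer's reverse complement is GTTTCAATT, which matches the template at positions 54–62.
Amplicon spans positions 22–62: 41 bp.

41 bp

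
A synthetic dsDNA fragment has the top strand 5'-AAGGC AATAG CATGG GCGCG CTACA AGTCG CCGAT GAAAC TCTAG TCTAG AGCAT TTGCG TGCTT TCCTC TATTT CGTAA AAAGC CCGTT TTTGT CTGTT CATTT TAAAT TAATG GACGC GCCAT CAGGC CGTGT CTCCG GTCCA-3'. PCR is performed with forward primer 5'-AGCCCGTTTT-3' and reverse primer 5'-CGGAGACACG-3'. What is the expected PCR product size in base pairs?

The forward primer matches the template at positions 83–92.
The reverse primer's reverse complement is CGTGTCTCCG, which matches the template at positions 131–140.
Product length = (reverse-primer end) − (forward-primer start) + 1 = 140 − 83 + 1 = 58 bp.

58 bp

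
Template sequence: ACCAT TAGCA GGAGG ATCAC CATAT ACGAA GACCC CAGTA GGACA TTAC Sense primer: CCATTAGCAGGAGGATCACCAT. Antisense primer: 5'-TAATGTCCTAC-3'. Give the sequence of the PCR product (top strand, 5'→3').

Forward primer CCATTAGCAGGAGGATCACCAT is found on the top strand at positions 2–23.
Taking the reverse complement of TAATGTCCTAC gives GTAGGACATTA, found at positions 38–48 on the template; the primer anneals here to the top strand with its 3' end pointing upstream.
The product is the template from position 2 through 48 (47 bp).

5'-CCATTAGCAGGAGGATCACCATATACGAAGACCCCAGTAGGACATTA-3'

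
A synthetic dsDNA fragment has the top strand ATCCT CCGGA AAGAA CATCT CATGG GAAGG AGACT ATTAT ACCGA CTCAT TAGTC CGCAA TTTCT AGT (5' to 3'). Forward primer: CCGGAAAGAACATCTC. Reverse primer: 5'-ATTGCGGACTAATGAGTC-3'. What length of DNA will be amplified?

The forward primer matches the template at positions 6–21.
Taking the reverse complement of ATTGCGGACTAATGAGTC gives GACTCATTAGTCCGCAAT, found at positions 44–61 on the template; the primer anneals here to the top strand with its 3' end pointing upstream.
Product length = (reverse-primer end) − (forward-primer start) + 1 = 61 − 6 + 1 = 56 bp.

56 bp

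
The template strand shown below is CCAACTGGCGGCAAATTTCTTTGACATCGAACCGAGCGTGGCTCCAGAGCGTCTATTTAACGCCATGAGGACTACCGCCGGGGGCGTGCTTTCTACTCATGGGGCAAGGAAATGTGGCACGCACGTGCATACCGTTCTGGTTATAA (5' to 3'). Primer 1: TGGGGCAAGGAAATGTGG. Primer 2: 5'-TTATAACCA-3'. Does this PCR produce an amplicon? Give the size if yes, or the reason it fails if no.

Yes — a 47 bp product.

Primer 1 (TGGGGCAAGGAAATGTGG) matches the top strand at positions 100–117; it acts as a forward primer.
Primer 2's reverse complement is TGGTTATAA, matching the top strand at positions 138–146; it acts as a reverse primer.
The 3' ends face each other across positions 100–146, giving a 47 bp product.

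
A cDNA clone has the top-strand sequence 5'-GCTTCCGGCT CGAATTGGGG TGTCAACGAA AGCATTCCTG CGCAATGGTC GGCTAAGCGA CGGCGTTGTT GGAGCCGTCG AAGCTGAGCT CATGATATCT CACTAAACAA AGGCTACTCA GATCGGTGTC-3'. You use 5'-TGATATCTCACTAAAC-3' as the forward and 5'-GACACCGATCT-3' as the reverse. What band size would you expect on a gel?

38 bp

The forward primer matches the template at positions 93–108.
Taking the reverse complement of GACACCGATCT gives AGATCGGTGTC, found at positions 120–130 on the template; the primer anneals here to the top strand with its 3' end pointing upstream.
Amplicon spans positions 93–130: 38 bp.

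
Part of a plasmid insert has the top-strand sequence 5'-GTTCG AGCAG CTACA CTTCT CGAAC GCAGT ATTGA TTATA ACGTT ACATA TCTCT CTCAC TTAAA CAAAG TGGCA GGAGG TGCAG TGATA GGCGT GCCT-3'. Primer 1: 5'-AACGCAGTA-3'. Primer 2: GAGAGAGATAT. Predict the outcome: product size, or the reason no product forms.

Primer 1 (AACGCAGTA) matches the top strand at positions 23–31; it acts as a forward primer.
Primer 2's reverse complement is ATATCTCTCTC, matching the top strand at positions 48–58; it acts as a reverse primer.
The 3' ends face each other across positions 23–58, giving a 36 bp product.

Yes — a 36 bp product.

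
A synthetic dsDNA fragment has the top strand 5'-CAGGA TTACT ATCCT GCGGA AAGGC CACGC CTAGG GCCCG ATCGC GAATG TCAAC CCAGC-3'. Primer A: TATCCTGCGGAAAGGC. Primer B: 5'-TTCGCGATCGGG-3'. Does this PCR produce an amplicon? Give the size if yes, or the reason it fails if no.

Yes — a 39 bp product.

Primer A (TATCCTGCGGAAAGGC) matches the top strand at positions 10–25; it acts as a forward primer.
Primer B's reverse complement is CCCGATCGCGAA, matching the top strand at positions 37–48; it acts as a reverse primer.
The 3' ends face each other across positions 10–48, giving a 39 bp product.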